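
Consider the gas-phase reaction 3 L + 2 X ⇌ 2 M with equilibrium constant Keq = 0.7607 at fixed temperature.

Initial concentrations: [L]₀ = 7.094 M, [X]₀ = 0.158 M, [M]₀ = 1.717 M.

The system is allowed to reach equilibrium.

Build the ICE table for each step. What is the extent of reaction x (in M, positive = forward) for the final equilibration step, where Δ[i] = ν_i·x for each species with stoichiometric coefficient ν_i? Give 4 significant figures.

Q₀ = 0.3308 vs Keq = 0.7607 ⇒ Q<K, forward
Step 1:
                    L           X           M
  I             7.094       0.158       1.717
  C           -0.0737    -0.04914     0.04914
  E              7.02      0.1089       1.766
  solve Keq expr → x = 0.02457; check Q = 0.7607

x = 0.02457 M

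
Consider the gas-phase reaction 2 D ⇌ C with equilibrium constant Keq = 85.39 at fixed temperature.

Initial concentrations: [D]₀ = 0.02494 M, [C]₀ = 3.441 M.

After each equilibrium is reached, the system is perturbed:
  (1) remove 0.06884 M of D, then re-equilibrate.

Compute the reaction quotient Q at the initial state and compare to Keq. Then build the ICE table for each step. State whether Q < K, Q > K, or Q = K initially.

Q₀ = 5532 vs Keq = 85.39 ⇒ Q>K, reverse
Step 1:
                   D          C
  init       0.02494      3.441
  Δ           0.1733   -0.08663
  eq          0.1982      3.354
  solve Keq expr → x = -0.08663; check Q = 85.39
Then remove 0.06884 M of D.
Step 2:
                   D          C
  init        0.1294      3.354
  Δ          0.06784   -0.03392
  eq          0.1972       3.32
  solve Keq expr → x = -0.03392; check Q = 85.39

Q₀ = 5532; Q > K (proceeds reverse)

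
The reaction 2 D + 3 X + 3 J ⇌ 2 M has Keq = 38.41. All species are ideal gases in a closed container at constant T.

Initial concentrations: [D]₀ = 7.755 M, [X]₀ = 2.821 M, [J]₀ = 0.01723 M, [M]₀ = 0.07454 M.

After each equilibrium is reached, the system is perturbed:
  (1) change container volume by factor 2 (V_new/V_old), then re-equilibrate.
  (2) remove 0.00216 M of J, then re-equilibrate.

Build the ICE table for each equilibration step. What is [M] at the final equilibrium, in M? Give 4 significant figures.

Q₀ = 0.8045 vs Keq = 38.41 ⇒ Q<K, forward
Step 1:
                   D          X          J          M
  I            7.755      2.821    0.01723    0.07454
  C        -0.008078   -0.01212   -0.01212   0.008078
  E            7.747      2.809   0.005112    0.08262
  solve Keq expr → x = 0.004039; check Q = 38.41
Then change container volume by factor 2 (V_new/V_old).
Step 2:
                   D          X          J          M
  I            3.873      1.404   0.002556    0.04131
  C         0.004565   0.006847   0.006847  -0.004565
  E            3.878      1.411   0.009403    0.03674
  solve Keq expr → x = -0.002282; check Q = 38.41
Then remove 0.00216 M of J.
Step 3:
                   D          X          J          M
  I            3.878      1.411   0.007243    0.03674
  C         0.001283   0.001925   0.001925  -0.001283
  E            3.879      1.413   0.009169    0.03546
  solve Keq expr → x = -6.4173e-04; check Q = 38.41

[M]_eq = 0.03546 M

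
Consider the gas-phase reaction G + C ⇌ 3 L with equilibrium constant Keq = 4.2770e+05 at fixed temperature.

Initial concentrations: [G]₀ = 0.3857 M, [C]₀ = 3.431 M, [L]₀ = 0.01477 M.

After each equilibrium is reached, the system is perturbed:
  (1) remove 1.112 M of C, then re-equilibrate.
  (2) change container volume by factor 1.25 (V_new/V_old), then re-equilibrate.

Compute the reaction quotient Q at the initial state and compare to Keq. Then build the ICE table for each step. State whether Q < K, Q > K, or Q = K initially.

Q₀ = 2.4348e-06 vs Keq = 4.2770e+05 ⇒ Q<K, forward
Step 1:
                  G         C         L
  Initial    0.3857     3.431   0.01477
  Change    -0.3857   -0.3857     1.157
  Equil   1.2356e-06     3.045     1.172
  solve Keq expr → x = 0.3857; check Q = 4.2770e+05
Then remove 1.112 M of C.
Step 2:
                  G         C         L
  Initial 1.2356e-06     1.933     1.172
  Change  7.1066e-07 7.1066e-07 -2.1320e-06
  Equil   1.9462e-06     1.933     1.172
  solve Keq expr → x = -7.1066e-07; check Q = 4.2770e+05
Then change container volume by factor 1.25 (V_new/V_old).
Step 3:
                  G         C         L
  Initial 1.5570e-06     1.547    0.9375
  Change  -3.1139e-07 -3.1139e-07 9.3418e-07
  Equil   1.2456e-06     1.547    0.9375
  solve Keq expr → x = 3.1139e-07; check Q = 4.2770e+05

Q₀ = 2.4348e-06; Q < K (proceeds forward)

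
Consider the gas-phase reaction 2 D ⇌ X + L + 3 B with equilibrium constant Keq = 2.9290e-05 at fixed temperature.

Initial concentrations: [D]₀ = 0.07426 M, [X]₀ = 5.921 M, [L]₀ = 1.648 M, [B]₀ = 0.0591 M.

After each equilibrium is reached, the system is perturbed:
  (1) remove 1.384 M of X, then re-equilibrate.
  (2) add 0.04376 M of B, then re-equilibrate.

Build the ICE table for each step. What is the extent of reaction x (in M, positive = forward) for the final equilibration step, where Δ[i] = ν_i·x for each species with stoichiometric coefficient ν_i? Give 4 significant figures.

Q₀ = 0.3653 vs Keq = 2.9290e-05 ⇒ Q>K, reverse
Step 1:
                  D         X         L         B
  I         0.07426     5.921     1.648    0.0591
  C         0.03716  -0.01858  -0.01858  -0.05574
  E          0.1114     5.902     1.629  0.003356
  solve Keq expr → x = -0.01858; check Q = 2.9290e-05
Then remove 1.384 M of X.
Step 2:
                  D         X         L         B
  I          0.1114     4.518     1.629  0.003356
  C       -2.0536e-04 1.0268e-04 1.0268e-04 3.0804e-04
  E          0.1112     4.519      1.63  0.003664
  solve Keq expr → x = 1.0268e-04; check Q = 2.9290e-05
Then add 0.04376 M of B.
Step 3:
                  D         X         L         B
  I          0.1112     4.519      1.63   0.04742
  C         0.02876  -0.01438  -0.01438  -0.04314
  E            0.14     4.504     1.615  0.004289
  solve Keq expr → x = -0.01438; check Q = 2.9290e-05

x = -0.01438 M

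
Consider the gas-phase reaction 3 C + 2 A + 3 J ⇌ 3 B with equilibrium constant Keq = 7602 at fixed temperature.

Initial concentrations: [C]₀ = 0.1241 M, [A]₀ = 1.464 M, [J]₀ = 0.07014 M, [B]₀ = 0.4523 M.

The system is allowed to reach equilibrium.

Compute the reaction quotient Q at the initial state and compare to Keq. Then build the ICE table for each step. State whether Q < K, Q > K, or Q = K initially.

Q₀ = 6.5461e+04; Q > K (proceeds reverse)

Q₀ = 6.5461e+04 vs Keq = 7602 ⇒ Q>K, reverse
Step 1:
                   C          A          J          B
  I           0.1241      1.464    0.07014     0.4523
  C          0.03357    0.02238    0.03357   -0.03357
  E           0.1577      1.486     0.1037     0.4187
  solve Keq expr → x = -0.01119; check Q = 7602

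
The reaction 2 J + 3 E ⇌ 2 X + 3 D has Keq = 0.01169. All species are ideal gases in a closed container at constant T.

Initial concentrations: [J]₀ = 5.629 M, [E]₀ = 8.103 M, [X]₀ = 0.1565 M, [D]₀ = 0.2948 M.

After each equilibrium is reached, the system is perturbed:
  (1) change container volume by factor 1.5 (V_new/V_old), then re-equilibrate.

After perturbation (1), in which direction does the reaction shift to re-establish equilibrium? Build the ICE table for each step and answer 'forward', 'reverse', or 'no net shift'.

Q₀ = 3.7223e-08 vs Keq = 0.01169 ⇒ Q<K, forward
Step 1:
                  J         E         X         D
  Initial     5.629     8.103    0.1565    0.2948
  Change     -1.471    -2.206     1.471     2.206
  Equil       4.158     5.897     1.627     2.501
  solve Keq expr → x = 0.7355; check Q = 0.01169
Then change container volume by factor 1.5 (V_new/V_old).
Step 2:
                  J         E         X         D
  Initial     2.772     3.931     1.085     1.667
  Change          0         0         0         0
  Equil       2.772     3.931     1.085     1.667
  solve Keq expr → x = 0; check Q = 0.01169

Direction: no net shift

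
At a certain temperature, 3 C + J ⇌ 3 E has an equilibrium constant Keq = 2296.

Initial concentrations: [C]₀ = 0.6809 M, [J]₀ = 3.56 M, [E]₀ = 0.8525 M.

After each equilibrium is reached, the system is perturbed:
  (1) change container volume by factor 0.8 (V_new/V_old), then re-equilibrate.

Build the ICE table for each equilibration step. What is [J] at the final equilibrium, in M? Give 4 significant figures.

Q₀ = 0.5513 vs Keq = 2296 ⇒ Q<K, forward
Step 1:
                    C           J           E
  init         0.6809        3.56      0.8525
  Δ            -0.607     -0.2023       0.607
  eq          0.07388       3.358        1.46
  solve Keq expr → x = 0.2023; check Q = 2296
Then change container volume by factor 0.8 (V_new/V_old).
Step 2:
                    C           J           E
  init        0.09235       4.197       1.824
  Δ         -0.006309   -0.002103    0.006309
  eq          0.08604       4.195       1.831
  solve Keq expr → x = 0.002103; check Q = 2296

[J]_eq = 4.195 M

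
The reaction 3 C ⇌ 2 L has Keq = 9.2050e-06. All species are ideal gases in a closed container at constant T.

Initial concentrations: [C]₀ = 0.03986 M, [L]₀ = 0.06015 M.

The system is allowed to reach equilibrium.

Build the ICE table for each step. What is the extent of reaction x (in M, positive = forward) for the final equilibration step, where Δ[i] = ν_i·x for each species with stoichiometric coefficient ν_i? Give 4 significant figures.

x = -0.03 M

Q₀ = 57.13 vs Keq = 9.2050e-06 ⇒ Q>K, reverse
Step 1:
                  C         L
  init      0.03986   0.06015
  Δ         0.09001  -0.06001
  eq         0.1299 1.4200e-04
  solve Keq expr → x = -0.03; check Q = 9.2050e-06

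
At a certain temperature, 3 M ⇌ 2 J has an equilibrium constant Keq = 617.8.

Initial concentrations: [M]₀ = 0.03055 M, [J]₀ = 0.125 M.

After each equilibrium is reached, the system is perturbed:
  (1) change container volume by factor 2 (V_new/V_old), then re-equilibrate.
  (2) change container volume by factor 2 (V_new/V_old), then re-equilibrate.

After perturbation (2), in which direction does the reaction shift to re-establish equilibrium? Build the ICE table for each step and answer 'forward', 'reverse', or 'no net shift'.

Direction: reverse

Q₀ = 548 vs Keq = 617.8 ⇒ Q<K, forward
Step 1:
                    M           J
  init        0.03055       0.125
  Δ         -0.001084  7.2245e-04
  eq          0.02947      0.1257
  solve Keq expr → x = 3.6123e-04; check Q = 617.8
Then change container volume by factor 2 (V_new/V_old).
Step 2:
                    M           J
  init        0.01473     0.06286
  Δ          0.003383   -0.002255
  eq          0.01812     0.06061
  solve Keq expr → x = -0.001128; check Q = 617.8
Then change container volume by factor 2 (V_new/V_old).
Step 3:
                    M           J
  init       0.009058      0.0303
  Δ          0.002015   -0.001343
  eq          0.01107     0.02896
  solve Keq expr → x = -6.7154e-04; check Q = 617.8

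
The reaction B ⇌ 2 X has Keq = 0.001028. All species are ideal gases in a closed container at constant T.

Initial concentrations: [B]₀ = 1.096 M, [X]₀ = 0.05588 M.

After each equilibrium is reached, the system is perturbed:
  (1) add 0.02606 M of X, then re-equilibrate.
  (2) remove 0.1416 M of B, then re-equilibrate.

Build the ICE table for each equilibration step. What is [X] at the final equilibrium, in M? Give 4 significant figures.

[X]_eq = 0.03173 M

Q₀ = 0.002849 vs Keq = 0.001028 ⇒ Q>K, reverse
Step 1:
                  B         X
  I           1.096   0.05588
  C         0.01107  -0.02214
  E           1.107   0.03374
  solve Keq expr → x = -0.01107; check Q = 0.001028
Then add 0.02606 M of X.
Step 2:
                  B         X
  I           1.107    0.0598
  C         0.01293  -0.02586
  E            1.12   0.03393
  solve Keq expr → x = -0.01293; check Q = 0.001028
Then remove 0.1416 M of B.
Step 3:
                  B         X
  I          0.9784   0.03393
  C          0.0011   -0.0022
  E          0.9795   0.03173
  solve Keq expr → x = -0.0011; check Q = 0.001028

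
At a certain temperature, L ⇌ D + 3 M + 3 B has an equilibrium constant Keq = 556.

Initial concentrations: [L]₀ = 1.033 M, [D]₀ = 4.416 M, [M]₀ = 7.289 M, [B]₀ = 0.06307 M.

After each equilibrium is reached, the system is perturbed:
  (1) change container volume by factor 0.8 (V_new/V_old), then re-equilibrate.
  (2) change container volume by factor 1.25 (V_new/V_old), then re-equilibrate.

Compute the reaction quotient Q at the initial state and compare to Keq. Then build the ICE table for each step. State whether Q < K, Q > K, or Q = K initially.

Q₀ = 0.4153; Q < K (proceeds forward)

Q₀ = 0.4153 vs Keq = 556 ⇒ Q<K, forward
Step 1:
                   L          D          M          B
  Initial      1.033      4.416      7.289    0.06307
  Change     -0.1789     0.1789     0.5366     0.5366
  Equil       0.8541      4.595      7.826     0.5997
  solve Keq expr → x = 0.1789; check Q = 556
Then change container volume by factor 0.8 (V_new/V_old).
Step 2:
                   L          D          M          B
  Initial      1.068      5.744      9.782     0.7496
  Change     0.08103   -0.08103    -0.2431    -0.2431
  Equil        1.149      5.663      9.539     0.5065
  solve Keq expr → x = -0.08103; check Q = 556
Then change container volume by factor 1.25 (V_new/V_old).
Step 3:
                   L          D          M          B
  Initial      0.919       4.53      7.631     0.4052
  Change    -0.06483    0.06483     0.1945     0.1945
  Equil       0.8541      4.595      7.826     0.5997
  solve Keq expr → x = 0.06483; check Q = 556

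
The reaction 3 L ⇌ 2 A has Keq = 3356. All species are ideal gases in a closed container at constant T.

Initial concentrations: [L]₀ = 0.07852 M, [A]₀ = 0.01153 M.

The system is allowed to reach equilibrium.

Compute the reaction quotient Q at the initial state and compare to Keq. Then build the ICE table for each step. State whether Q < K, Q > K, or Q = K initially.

Q₀ = 0.2746 vs Keq = 3356 ⇒ Q<K, forward
Step 1:
                    L           A
  I           0.07852     0.01153
  C           -0.0686     0.04573
  E          0.009923     0.05726
  solve Keq expr → x = 0.02287; check Q = 3356

Q₀ = 0.2746; Q < K (proceeds forward)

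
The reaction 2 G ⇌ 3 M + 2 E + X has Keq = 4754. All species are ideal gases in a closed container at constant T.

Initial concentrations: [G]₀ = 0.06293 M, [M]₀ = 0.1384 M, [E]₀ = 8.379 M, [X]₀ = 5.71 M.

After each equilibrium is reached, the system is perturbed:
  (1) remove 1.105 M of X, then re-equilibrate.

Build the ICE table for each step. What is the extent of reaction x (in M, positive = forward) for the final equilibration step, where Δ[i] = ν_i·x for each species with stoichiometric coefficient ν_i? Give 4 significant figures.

Q₀ = 268.4 vs Keq = 4754 ⇒ Q<K, forward
Step 1:
                    G           M           E           X
  I           0.06293      0.1384       8.379        5.71
  C          -0.03776     0.05664     0.03776     0.01888
  E           0.02517       0.195       8.417       5.729
  solve Keq expr → x = 0.01888; check Q = 4754
Then remove 1.105 M of X.
Step 2:
                    G           M           E           X
  I           0.02517       0.195       8.417       4.624
  C          -0.00202     0.00303     0.00202     0.00101
  E           0.02315      0.1981       8.419       4.625
  solve Keq expr → x = 0.00101; check Q = 4754

x = 0.00101 M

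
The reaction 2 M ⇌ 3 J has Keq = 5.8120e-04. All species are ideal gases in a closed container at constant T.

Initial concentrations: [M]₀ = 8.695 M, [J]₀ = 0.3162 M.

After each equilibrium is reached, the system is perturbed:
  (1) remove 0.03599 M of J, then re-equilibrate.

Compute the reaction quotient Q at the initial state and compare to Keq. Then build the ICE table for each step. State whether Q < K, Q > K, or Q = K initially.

Q₀ = 4.1816e-04; Q < K (proceeds forward)

Q₀ = 4.1816e-04 vs Keq = 5.8120e-04 ⇒ Q<K, forward
Step 1:
                  M         J
  init        8.695    0.3162
  Δ        -0.02402   0.03603
  eq          8.671    0.3522
  solve Keq expr → x = 0.01201; check Q = 5.8120e-04
Then remove 0.03599 M of J.
Step 2:
                  M         J
  init        8.671    0.3162
  Δ        -0.02357   0.03535
  eq          8.647    0.3516
  solve Keq expr → x = 0.01178; check Q = 5.8120e-04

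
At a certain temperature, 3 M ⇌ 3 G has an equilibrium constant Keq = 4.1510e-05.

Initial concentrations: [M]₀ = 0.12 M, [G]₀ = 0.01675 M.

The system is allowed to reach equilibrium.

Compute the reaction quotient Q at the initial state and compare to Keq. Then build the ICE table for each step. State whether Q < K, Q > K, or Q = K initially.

Q₀ = 0.00272; Q > K (proceeds reverse)

Q₀ = 0.00272 vs Keq = 4.1510e-05 ⇒ Q>K, reverse
Step 1:
                  M         G
  Initial      0.12   0.01675
  Change    0.01217  -0.01217
  Equil      0.1322  0.004576
  solve Keq expr → x = -0.004058; check Q = 4.1510e-05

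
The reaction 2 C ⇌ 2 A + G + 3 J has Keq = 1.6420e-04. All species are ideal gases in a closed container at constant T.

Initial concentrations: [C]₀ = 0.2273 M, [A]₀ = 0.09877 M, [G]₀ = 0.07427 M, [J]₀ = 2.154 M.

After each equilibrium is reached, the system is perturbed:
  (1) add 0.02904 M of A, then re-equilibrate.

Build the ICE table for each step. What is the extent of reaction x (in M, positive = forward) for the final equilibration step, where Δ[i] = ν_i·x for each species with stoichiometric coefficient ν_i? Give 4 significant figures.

x = -0.01255 M

Q₀ = 0.1402 vs Keq = 1.6420e-04 ⇒ Q>K, reverse
Step 1:
                  C         A         G         J
  Initial    0.2273   0.09877   0.07427     2.154
  Change    0.09044  -0.09044  -0.04522   -0.1357
  Equil      0.3177  0.008331   0.02905     2.018
  solve Keq expr → x = -0.04522; check Q = 1.6420e-04
Then add 0.02904 M of A.
Step 2:
                  C         A         G         J
  Initial    0.3177   0.03737   0.02905     2.018
  Change     0.0251   -0.0251  -0.01255  -0.03765
  Equil      0.3428   0.01227    0.0165     1.981
  solve Keq expr → x = -0.01255; check Q = 1.6420e-04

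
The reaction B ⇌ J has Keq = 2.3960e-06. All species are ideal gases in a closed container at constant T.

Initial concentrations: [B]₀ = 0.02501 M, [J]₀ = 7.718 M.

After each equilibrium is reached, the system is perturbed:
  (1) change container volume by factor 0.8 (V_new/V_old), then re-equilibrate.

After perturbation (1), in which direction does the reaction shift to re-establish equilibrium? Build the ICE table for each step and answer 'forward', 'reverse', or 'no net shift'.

Q₀ = 308.6 vs Keq = 2.3960e-06 ⇒ Q>K, reverse
Step 1:
                   B          J
  Initial    0.02501      7.718
  Change       7.718     -7.718
  Equil        7.743 1.8552e-05
  solve Keq expr → x = -7.718; check Q = 2.3960e-06
Then change container volume by factor 0.8 (V_new/V_old).
Step 2:
                   B          J
  Initial      9.679 2.3190e-05
  Change           0          0
  Equil        9.679 2.3190e-05
  solve Keq expr → x = 0; check Q = 2.3960e-06

Direction: no net shift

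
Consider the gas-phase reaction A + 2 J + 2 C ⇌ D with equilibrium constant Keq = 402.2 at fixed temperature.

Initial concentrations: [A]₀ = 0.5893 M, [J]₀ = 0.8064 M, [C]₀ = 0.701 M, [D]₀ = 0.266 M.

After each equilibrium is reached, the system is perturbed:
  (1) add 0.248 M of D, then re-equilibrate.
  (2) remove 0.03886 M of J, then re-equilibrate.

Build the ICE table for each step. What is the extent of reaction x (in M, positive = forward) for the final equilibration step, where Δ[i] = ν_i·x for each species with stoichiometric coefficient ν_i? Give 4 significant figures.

x = -0.007191 M

Q₀ = 1.413 vs Keq = 402.2 ⇒ Q<K, forward
Step 1:
                   A          J          C          D
  I           0.5893     0.8064      0.701      0.266
  C          -0.2501    -0.5002    -0.5002     0.2501
  E           0.3392     0.3062     0.2008     0.5161
  solve Keq expr → x = 0.2501; check Q = 402.2
Then add 0.248 M of D.
Step 2:
                   A          J          C          D
  I           0.3392     0.3062     0.2008     0.7641
  C          0.01098    0.02196    0.02196   -0.01098
  E           0.3502     0.3282     0.2228     0.7531
  solve Keq expr → x = -0.01098; check Q = 402.2
Then remove 0.03886 M of J.
Step 3:
                   A          J          C          D
  I           0.3502     0.2893     0.2228     0.7531
  C         0.007191    0.01438    0.01438  -0.007191
  E           0.3574     0.3037     0.2372     0.7459
  solve Keq expr → x = -0.007191; check Q = 402.2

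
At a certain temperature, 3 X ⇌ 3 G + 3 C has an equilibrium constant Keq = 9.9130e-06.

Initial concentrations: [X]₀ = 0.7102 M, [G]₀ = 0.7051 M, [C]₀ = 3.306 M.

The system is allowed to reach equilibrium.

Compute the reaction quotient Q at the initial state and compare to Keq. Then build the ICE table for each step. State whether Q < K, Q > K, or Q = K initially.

Q₀ = 35.36 vs Keq = 9.9130e-06 ⇒ Q>K, reverse
Step 1:
                  X         G         C
  Initial    0.7102    0.7051     3.306
  Change     0.6936   -0.6936   -0.6936
  Equil       1.404   0.01154     2.612
  solve Keq expr → x = -0.2312; check Q = 9.9130e-06

Q₀ = 35.36; Q > K (proceeds reverse)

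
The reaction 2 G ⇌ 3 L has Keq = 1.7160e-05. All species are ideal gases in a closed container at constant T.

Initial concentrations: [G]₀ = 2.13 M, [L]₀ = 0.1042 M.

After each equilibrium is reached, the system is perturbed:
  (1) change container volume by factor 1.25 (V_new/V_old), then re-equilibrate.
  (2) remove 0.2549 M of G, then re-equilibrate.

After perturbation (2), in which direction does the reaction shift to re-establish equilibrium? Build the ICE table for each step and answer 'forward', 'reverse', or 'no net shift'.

Direction: reverse

Q₀ = 2.4937e-04 vs Keq = 1.7160e-05 ⇒ Q>K, reverse
Step 1:
                  G         L
  init         2.13    0.1042
  Δ         0.04064  -0.06096
  eq          2.171   0.04324
  solve Keq expr → x = -0.02032; check Q = 1.7160e-05
Then change container volume by factor 1.25 (V_new/V_old).
Step 2:
                  G         L
  init        1.737   0.03459
  Δ       -0.001764  0.002646
  eq          1.735   0.03724
  solve Keq expr → x = 8.8198e-04; check Q = 1.7160e-05
Then remove 0.2549 M of G.
Step 3:
                  G         L
  init         1.48   0.03724
  Δ        0.002471 -0.003706
  eq          1.482   0.03353
  solve Keq expr → x = -0.001235; check Q = 1.7160e-05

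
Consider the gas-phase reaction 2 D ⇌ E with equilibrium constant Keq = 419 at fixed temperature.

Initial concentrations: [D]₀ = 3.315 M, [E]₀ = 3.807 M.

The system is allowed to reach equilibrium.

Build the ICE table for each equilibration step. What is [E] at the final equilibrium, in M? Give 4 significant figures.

Q₀ = 0.3464 vs Keq = 419 ⇒ Q<K, forward
Step 1:
                  D         E
  init        3.315     3.807
  Δ          -3.201     1.601
  eq         0.1136     5.408
  solve Keq expr → x = 1.601; check Q = 419

[E]_eq = 5.408 M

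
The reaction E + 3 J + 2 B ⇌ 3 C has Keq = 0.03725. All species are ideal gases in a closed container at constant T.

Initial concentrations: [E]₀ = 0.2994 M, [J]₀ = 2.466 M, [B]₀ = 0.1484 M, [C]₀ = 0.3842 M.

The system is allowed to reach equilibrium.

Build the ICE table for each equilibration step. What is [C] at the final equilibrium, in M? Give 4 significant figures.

[C]_eq = 0.2398 M

Q₀ = 0.5736 vs Keq = 0.03725 ⇒ Q>K, reverse
Step 1:
                   E          J          B          C
  Initial     0.2994      2.466     0.1484     0.3842
  Change     0.04814     0.1444    0.09628    -0.1444
  Equil       0.3475       2.61     0.2447     0.2398
  solve Keq expr → x = -0.04814; check Q = 0.03725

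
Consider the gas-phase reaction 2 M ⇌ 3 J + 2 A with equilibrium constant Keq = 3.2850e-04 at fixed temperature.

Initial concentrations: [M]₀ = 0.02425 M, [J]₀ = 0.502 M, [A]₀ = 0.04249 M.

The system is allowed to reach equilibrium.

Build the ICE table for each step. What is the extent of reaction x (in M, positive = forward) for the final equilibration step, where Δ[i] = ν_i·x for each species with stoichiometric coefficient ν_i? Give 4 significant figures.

Q₀ = 0.3884 vs Keq = 3.2850e-04 ⇒ Q>K, reverse
Step 1:
                  M         J         A
  init      0.02425     0.502   0.04249
  Δ         0.03864  -0.05796  -0.03864
  eq        0.06289     0.444  0.003852
  solve Keq expr → x = -0.01932; check Q = 3.2850e-04

x = -0.01932 M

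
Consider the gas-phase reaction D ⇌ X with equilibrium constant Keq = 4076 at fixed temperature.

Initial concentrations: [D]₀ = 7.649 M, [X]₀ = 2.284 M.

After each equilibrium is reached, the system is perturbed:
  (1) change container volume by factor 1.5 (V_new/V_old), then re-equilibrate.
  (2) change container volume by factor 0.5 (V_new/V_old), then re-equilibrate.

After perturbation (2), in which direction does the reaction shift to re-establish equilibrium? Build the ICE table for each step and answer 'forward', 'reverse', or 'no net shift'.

Direction: no net shift

Q₀ = 0.2986 vs Keq = 4076 ⇒ Q<K, forward
Step 1:
                  D         X
  I           7.649     2.284
  C          -7.647     7.647
  E        0.002436     9.931
  solve Keq expr → x = 7.647; check Q = 4076
Then change container volume by factor 1.5 (V_new/V_old).
Step 2:
                  D         X
  I        0.001624      6.62
  C               0         0
  E        0.001624      6.62
  solve Keq expr → x = 0; check Q = 4076
Then change container volume by factor 0.5 (V_new/V_old).
Step 3:
                  D         X
  I        0.003248     13.24
  C               0         0
  E        0.003248     13.24
  solve Keq expr → x = 0; check Q = 4076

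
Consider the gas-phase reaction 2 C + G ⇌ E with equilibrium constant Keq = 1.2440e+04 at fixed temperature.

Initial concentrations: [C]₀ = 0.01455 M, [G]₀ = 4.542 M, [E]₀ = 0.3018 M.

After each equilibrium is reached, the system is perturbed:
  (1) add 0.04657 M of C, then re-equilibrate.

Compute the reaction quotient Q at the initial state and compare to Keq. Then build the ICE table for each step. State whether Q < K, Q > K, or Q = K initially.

Q₀ = 313.9 vs Keq = 1.2440e+04 ⇒ Q<K, forward
Step 1:
                    C           G           E
  Initial     0.01455       4.542      0.3018
  Change     -0.01221   -0.006107    0.006107
  Equil      0.002336       4.536      0.3079
  solve Keq expr → x = 0.006107; check Q = 1.2440e+04
Then add 0.04657 M of C.
Step 2:
                    C           G           E
  Initial     0.04891       4.536      0.3079
  Change     -0.04648    -0.02324     0.02324
  Equil      0.002429       4.513      0.3311
  solve Keq expr → x = 0.02324; check Q = 1.2440e+04

Q₀ = 313.9; Q < K (proceeds forward)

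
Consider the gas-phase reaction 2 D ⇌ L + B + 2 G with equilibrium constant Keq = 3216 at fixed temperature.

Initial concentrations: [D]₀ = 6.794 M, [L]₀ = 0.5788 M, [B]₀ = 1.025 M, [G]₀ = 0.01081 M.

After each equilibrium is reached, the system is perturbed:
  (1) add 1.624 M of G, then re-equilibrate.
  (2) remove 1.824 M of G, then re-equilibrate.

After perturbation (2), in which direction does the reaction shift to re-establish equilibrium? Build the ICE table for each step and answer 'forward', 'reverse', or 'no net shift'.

Q₀ = 1.5019e-06 vs Keq = 3216 ⇒ Q<K, forward
Step 1:
                   D          L          B          G
  I            6.794     0.5788      1.025    0.01081
  C           -6.349      3.174      3.174      6.349
  E           0.4452      3.753      4.199       6.36
  solve Keq expr → x = 3.174; check Q = 3216
Then add 1.624 M of G.
Step 2:
                   D          L          B          G
  I           0.4452      3.753      4.199      7.984
  C          0.09976   -0.04988   -0.04988   -0.09976
  E            0.545      3.703       4.15      7.884
  solve Keq expr → x = -0.04988; check Q = 3216
Then remove 1.824 M of G.
Step 3:
                   D          L          B          G
  I            0.545      3.703       4.15       6.06
  C          -0.1122    0.05611    0.05611     0.1122
  E           0.4328      3.759      4.206      6.172
  solve Keq expr → x = 0.05611; check Q = 3216

Direction: forward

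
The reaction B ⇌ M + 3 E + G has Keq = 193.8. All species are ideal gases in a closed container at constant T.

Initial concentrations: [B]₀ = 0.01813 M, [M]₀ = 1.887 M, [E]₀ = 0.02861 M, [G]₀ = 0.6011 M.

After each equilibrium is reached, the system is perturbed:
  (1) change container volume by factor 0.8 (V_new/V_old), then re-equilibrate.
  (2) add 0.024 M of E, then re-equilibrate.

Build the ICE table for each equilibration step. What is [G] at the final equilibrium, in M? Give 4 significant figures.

[G]_eq = 0.774 M

Q₀ = 0.001465 vs Keq = 193.8 ⇒ Q<K, forward
Step 1:
                  B         M         E         G
  init      0.01813     1.887   0.02861    0.6011
  Δ        -0.01813   0.01813   0.05438   0.01813
  eq      3.4793e-06     1.905   0.08299    0.6192
  solve Keq expr → x = 0.01813; check Q = 193.8
Then change container volume by factor 0.8 (V_new/V_old).
Step 2:
                  B         M         E         G
  init    4.3491e-06     2.381    0.1037     0.774
  Δ       6.2629e-06 -6.2629e-06 -1.8789e-05 -6.2629e-06
  eq      1.0612e-05     2.381    0.1037     0.774
  solve Keq expr → x = -6.2629e-06; check Q = 193.8
Then add 0.024 M of E.
Step 3:
                  B         M         E         G
  init    1.0612e-05     2.381    0.1277     0.774
  Δ       9.1898e-06 -9.1898e-06 -2.7569e-05 -9.1898e-06
  eq      1.9802e-05     2.381    0.1277     0.774
  solve Keq expr → x = -9.1898e-06; check Q = 193.8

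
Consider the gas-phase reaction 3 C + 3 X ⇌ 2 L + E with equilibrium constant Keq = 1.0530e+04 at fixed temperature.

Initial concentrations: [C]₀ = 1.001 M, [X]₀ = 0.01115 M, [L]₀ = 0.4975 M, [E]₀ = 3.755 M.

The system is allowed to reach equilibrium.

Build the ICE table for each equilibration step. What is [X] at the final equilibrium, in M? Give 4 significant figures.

Q₀ = 6.6845e+05 vs Keq = 1.0530e+04 ⇒ Q>K, reverse
Step 1:
                   C          X          L          E
  init         1.001    0.01115     0.4975      3.755
  Δ          0.03077    0.03077   -0.02051   -0.01026
  eq           1.032    0.04192      0.477      3.745
  solve Keq expr → x = -0.01026; check Q = 1.0530e+04

[X]_eq = 0.04192 M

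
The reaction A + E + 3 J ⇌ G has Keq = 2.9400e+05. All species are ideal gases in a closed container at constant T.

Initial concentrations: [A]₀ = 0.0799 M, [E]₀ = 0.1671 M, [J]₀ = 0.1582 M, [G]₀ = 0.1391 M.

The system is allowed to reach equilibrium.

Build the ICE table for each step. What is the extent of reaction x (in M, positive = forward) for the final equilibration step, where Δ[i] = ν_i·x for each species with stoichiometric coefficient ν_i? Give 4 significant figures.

x = 0.03691 M

Q₀ = 2631 vs Keq = 2.9400e+05 ⇒ Q<K, forward
Step 1:
                    A           E           J           G
  I            0.0799      0.1671      0.1582      0.1391
  C          -0.03691    -0.03691     -0.1107     0.03691
  E           0.04299      0.1302     0.04747       0.176
  solve Keq expr → x = 0.03691; check Q = 2.9400e+05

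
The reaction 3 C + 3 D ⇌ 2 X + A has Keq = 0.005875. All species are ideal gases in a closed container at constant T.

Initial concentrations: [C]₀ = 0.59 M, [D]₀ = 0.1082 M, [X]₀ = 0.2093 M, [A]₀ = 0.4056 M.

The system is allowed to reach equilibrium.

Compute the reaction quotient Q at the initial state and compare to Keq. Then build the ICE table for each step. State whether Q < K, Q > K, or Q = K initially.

Q₀ = 68.3 vs Keq = 0.005875 ⇒ Q>K, reverse
Step 1:
                   C          D          X          A
  init          0.59     0.1082     0.2093     0.4056
  Δ           0.2748     0.2748    -0.1832   -0.09161
  eq          0.8648      0.383    0.02608      0.314
  solve Keq expr → x = -0.09161; check Q = 0.005875

Q₀ = 68.3; Q > K (proceeds reverse)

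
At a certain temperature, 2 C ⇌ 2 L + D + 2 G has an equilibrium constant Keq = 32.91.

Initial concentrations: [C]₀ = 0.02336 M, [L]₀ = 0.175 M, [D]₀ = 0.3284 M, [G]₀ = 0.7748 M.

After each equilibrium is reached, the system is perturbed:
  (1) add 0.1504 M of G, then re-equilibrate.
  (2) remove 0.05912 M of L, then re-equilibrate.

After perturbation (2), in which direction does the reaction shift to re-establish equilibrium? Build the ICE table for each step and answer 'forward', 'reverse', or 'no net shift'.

Q₀ = 11.06 vs Keq = 32.91 ⇒ Q<K, forward
Step 1:
                   C          L          D          G
  init       0.02336      0.175     0.3284     0.7748
  Δ        -0.008869   0.008869   0.004435   0.008869
  eq         0.01449     0.1839     0.3328     0.7837
  solve Keq expr → x = 0.004435; check Q = 32.91
Then add 0.1504 M of G.
Step 2:
                   C          L          D          G
  init       0.01449     0.1839     0.3328     0.9341
  Δ         0.002472  -0.002472  -0.001236  -0.002472
  eq         0.01696     0.1814     0.3316     0.9316
  solve Keq expr → x = -0.001236; check Q = 32.91
Then remove 0.05912 M of L.
Step 3:
                   C          L          D          G
  init       0.01696     0.1223     0.3316     0.9316
  Δ        -0.004957   0.004957   0.002478   0.004957
  eq         0.01201     0.1272     0.3341     0.9366
  solve Keq expr → x = 0.002478; check Q = 32.91

Direction: forward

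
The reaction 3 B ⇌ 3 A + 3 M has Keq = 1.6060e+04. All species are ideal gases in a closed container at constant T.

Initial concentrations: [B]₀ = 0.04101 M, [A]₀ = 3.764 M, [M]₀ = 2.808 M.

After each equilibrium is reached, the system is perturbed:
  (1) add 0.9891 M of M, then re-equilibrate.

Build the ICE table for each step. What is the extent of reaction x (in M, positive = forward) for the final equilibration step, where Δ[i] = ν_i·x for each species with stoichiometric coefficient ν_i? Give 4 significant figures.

Q₀ = 1.7119e+07 vs Keq = 1.6060e+04 ⇒ Q>K, reverse
Step 1:
                  B         A         M
  I         0.04101     3.764     2.808
  C          0.3027   -0.3027   -0.3027
  E          0.3437     3.461     2.505
  solve Keq expr → x = -0.1009; check Q = 1.6060e+04
Then add 0.9891 M of M.
Step 2:
                  B         A         M
  I          0.3437     3.461     3.494
  C          0.1067   -0.1067   -0.1067
  E          0.4504     3.355     3.388
  solve Keq expr → x = -0.03557; check Q = 1.6060e+04

x = -0.03557 M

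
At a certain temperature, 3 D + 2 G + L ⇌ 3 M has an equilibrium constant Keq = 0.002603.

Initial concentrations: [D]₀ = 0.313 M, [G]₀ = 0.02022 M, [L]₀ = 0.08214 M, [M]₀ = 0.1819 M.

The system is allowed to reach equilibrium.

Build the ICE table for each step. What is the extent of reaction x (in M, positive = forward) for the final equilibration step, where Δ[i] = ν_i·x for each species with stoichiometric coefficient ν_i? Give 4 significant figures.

x = -0.05759 M

Q₀ = 5845 vs Keq = 0.002603 ⇒ Q>K, reverse
Step 1:
                   D          G          L          M
  I            0.313    0.02022    0.08214     0.1819
  C           0.1728     0.1152    0.05759    -0.1728
  E           0.4858     0.1354     0.1397   0.009142
  solve Keq expr → x = -0.05759; check Q = 0.002603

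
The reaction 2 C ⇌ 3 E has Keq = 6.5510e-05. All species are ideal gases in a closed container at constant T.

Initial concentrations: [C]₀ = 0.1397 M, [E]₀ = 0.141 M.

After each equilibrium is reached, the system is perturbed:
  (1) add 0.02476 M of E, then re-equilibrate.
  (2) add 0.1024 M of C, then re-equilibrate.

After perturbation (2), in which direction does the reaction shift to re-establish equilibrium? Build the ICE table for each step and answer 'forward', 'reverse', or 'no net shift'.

Direction: forward

Q₀ = 0.1436 vs Keq = 6.5510e-05 ⇒ Q>K, reverse
Step 1:
                    C           E
  init         0.1397       0.141
  Δ           0.08409     -0.1261
  eq           0.2238     0.01486
  solve Keq expr → x = -0.04205; check Q = 6.5510e-05
Then add 0.02476 M of E.
Step 2:
                    C           E
  init         0.2238     0.03962
  Δ           0.01604    -0.02406
  eq           0.2398     0.01556
  solve Keq expr → x = -0.008019; check Q = 6.5510e-05
Then add 0.1024 M of C.
Step 3:
                    C           E
  init         0.3422     0.01556
  Δ         -0.002706    0.004058
  eq           0.3395     0.01962
  solve Keq expr → x = 0.001353; check Q = 6.5510e-05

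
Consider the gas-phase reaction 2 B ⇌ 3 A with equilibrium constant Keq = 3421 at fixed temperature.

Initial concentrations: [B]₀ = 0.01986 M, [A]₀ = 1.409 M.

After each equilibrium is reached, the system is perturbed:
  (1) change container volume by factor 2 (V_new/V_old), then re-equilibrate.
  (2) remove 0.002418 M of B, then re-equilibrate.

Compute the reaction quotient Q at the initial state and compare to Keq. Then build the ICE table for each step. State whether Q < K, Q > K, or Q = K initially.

Q₀ = 7092 vs Keq = 3421 ⇒ Q>K, reverse
Step 1:
                   B          A
  Initial    0.01986      1.409
  Change    0.008354   -0.01253
  Equil      0.02821      1.396
  solve Keq expr → x = -0.004177; check Q = 3421
Then change container volume by factor 2 (V_new/V_old).
Step 2:
                   B          A
  Initial    0.01411     0.6982
  Change   -0.004003   0.006004
  Equil       0.0101     0.7042
  solve Keq expr → x = 0.002001; check Q = 3421
Then remove 0.002418 M of B.
Step 3:
                   B          A
  Initial   0.007686     0.7042
  Change    0.002342  -0.003514
  Equil      0.01003     0.7007
  solve Keq expr → x = -0.001171; check Q = 3421

Q₀ = 7092; Q > K (proceeds reverse)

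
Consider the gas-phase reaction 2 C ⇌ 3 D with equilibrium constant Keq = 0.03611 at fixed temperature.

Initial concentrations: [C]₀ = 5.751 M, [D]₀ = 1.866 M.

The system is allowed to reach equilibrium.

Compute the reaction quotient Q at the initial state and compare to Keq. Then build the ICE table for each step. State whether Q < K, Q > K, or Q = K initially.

Q₀ = 0.1964; Q > K (proceeds reverse)

Q₀ = 0.1964 vs Keq = 0.03611 ⇒ Q>K, reverse
Step 1:
                    C           D
  I             5.751       1.866
  C            0.4965     -0.7448
  E             6.248       1.121
  solve Keq expr → x = -0.2483; check Q = 0.03611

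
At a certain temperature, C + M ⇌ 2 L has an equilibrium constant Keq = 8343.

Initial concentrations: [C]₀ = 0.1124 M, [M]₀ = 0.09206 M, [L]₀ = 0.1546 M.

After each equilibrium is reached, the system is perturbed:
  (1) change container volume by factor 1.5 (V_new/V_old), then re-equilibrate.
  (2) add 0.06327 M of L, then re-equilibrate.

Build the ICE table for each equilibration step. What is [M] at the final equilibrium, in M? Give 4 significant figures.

Q₀ = 2.31 vs Keq = 8343 ⇒ Q<K, forward
Step 1:
                    C           M           L
  init         0.1124     0.09206      0.1546
  Δ          -0.09141    -0.09141      0.1828
  eq          0.02099  6.5013e-04      0.3374
  solve Keq expr → x = 0.09141; check Q = 8343
Then change container volume by factor 1.5 (V_new/V_old).
Step 2:
                    C           M           L
  init        0.01399  4.3342e-04      0.2249
  Δ                 0           0           0
  eq          0.01399  4.3342e-04      0.2249
  solve Keq expr → x = 0; check Q = 8343
Then add 0.06327 M of L.
Step 3:
                    C           M           L
  init        0.01399  4.3342e-04      0.2882
  Δ        2.6246e-04  2.6246e-04 -5.2492e-04
  eq          0.01426  6.9589e-04      0.2877
  solve Keq expr → x = -2.6246e-04; check Q = 8343

[M]_eq = 6.9589e-04 M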